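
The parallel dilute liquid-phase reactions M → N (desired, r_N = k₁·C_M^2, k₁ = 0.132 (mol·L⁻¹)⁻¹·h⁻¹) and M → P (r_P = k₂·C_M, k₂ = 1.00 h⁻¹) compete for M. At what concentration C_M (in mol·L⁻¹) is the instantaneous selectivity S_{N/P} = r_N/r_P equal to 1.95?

14.8 mol·L⁻¹

S_{N/P} = (k₁/k₂)·C_M ⇒ C_M = S·k₂/k₁.
= 1.95×1.00/0.132 = 14.8 mol·L⁻¹.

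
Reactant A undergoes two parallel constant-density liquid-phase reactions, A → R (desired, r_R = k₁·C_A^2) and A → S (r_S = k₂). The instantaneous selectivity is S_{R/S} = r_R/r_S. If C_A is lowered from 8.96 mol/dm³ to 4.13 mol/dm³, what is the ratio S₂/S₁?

S_{R/S} = (k₁/k₂)·C_A^2, so S₂/S₁ = (C_{A,2}/C_{A,1})^2.
= (4.13/8.96)^2 = (0.4609)^2 = 0.212.

0.212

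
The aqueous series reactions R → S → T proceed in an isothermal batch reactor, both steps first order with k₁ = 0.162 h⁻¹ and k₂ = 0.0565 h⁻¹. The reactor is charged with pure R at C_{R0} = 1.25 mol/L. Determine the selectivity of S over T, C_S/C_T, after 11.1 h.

For first-order series with pure R initially, C_S(t) = k₁C_{R0}/(k₂−k₁)·(e^(−k₁t) − e^(−k₂t)).
e^(−k₁t) = e^(−0.162×11.1) = e^(−1.798) = 0.1656; e^(−k₂t) = e^(−0.6271) = 0.5341.
C_S = 0.162×1.25/(0.0565−0.162) × (0.1656−0.5341) = (-1.919)×(-0.3685) = 0.7073 mol/L.
C_R = C_{R0}e^(−k₁t) = 0.2070 mol/L, so C_T = C_{R0}−C_R−C_S = 0.3357 mol/L; C_S/C_T = 2.11.

2.11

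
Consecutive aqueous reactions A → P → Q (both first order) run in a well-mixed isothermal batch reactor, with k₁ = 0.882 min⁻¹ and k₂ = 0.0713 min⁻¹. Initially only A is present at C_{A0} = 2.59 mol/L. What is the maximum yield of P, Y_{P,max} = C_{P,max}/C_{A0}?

0.802

At the optimum, C_{P,max}/C_{A0} = (k₁/k₂)^[k₂/(k₂−k₁)].
= (0.882/0.0713)^(0.0713/(0.0713−0.882)) = (12.37)^(-0.08795) = 0.8015.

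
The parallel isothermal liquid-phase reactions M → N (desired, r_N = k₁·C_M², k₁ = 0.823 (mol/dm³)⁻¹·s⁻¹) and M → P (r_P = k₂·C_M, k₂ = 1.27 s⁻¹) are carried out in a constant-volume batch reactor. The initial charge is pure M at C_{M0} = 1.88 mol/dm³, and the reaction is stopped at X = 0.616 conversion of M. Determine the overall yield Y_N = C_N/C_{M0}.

C_M = C_{M0}(1−X) = 0.7219 mol/dm³.
Along a PFR/batch, dC_P/dC_M = −r_P/(r_N+r_P) = −k₂/(k₂+k₁·C_M).
Integrating from C_{M0} to C_M: C_P = (1.27/0.823)·ln[(1.27+0.823·1.88)/(1.27+0.823·0.722)] = 1.543·ln(2.817/1.864) = 0.6372 mol/dm³.
Then C_N = (C_{M0}−C_M) − C_P = 1.158 − 0.6372 = 0.5208 mol/dm³.
Y_N = C_N/C_{M0} = 0.5208/1.88 = 0.277.

0.277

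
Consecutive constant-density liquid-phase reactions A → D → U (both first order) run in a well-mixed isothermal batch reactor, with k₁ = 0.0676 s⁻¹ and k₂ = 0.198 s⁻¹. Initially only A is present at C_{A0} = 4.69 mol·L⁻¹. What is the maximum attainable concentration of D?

Evaluating C_D at t_opt = ln(k₂/k₁)/(k₂−k₁) gives C_{D,max}/C_{A0} = (k₁/k₂)^[k₂/(k₂−k₁)].
= (0.0676/0.198)^(0.198/(0.198−0.0676)) = (0.3414)^(1.518) = 0.1956.
C_{D,max} = 0.1956×4.69 = 0.917 mol·L⁻¹.

0.917 mol·L⁻¹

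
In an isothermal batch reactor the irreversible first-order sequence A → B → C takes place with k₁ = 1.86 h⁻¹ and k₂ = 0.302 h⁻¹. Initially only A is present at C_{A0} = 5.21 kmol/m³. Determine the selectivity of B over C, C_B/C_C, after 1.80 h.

2.08

The intermediate concentration in a first-order A→B→C sequence is C_B = k₁C_{A0}(e^(−k₁t) − e^(−k₂t))/(k₂−k₁).
e^(−k₁t) = e^(−1.86×1.80) = e^(−3.348) = 0.03515; e^(−k₂t) = e^(−0.5436) = 0.5807.
C_B = 1.86×5.21/(0.302−1.86) × (0.03515−0.5807) = (-6.220)×(-0.5455) = 3.393 kmol/m³.
C_A = C_{A0}e^(−k₁t) = 0.1832 kmol/m³, so C_C = C_{A0}−C_A−C_B = 1.634 kmol/m³; C_B/C_C = 2.08.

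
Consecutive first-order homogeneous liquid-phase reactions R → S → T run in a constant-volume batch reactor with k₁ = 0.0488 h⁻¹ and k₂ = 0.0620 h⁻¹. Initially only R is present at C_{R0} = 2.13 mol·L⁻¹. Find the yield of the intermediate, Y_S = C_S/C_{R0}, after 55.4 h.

Solving the coupled first-order balances gives C_S(t) = [k₁/(k₂−k₁)]·C_{R0}·(e^(−k₁t) − e^(−k₂t)).
e^(−k₁t) = e^(−0.0488×55.4) = e^(−2.704) = 0.06697; e^(−k₂t) = e^(−3.435) = 0.03223.
C_S = 0.0488×2.13/(0.0620−0.0488) × (0.06697−0.03223) = 7.875×0.03474 = 0.2735 mol·L⁻¹.
Y_S = C_S/C_{R0} = 0.2735/2.13 = 0.128.

0.128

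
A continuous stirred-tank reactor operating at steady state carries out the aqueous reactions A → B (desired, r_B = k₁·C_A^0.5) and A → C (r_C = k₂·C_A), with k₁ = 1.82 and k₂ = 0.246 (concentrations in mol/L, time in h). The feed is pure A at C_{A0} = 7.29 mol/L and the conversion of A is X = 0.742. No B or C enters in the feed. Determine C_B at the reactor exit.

Exit C_A = C_{A0}(1−X) = 7.29×0.258 = 1.881 mol/L.
Rates in a CSTR are evaluated at the outlet concentration: r_B = 1.82×1.881^0.5 = 2.496, r_C = 0.246×1.881 = 0.4627.
Fraction of consumed A going to B: r_B/(r_B+r_C) = 0.8436.
C_B = 0.8436·C_{A0}·X = 0.8436×7.29×0.742 = 4.56 mol/L.

4.56 mol/L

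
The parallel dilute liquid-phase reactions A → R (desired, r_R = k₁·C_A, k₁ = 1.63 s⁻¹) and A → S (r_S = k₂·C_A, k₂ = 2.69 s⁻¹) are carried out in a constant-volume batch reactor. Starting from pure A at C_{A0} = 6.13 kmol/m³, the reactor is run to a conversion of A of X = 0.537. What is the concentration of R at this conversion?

1.24 kmol/m³

C_A = C_{A0}(1−X) = 2.838 kmol/m³.
Both paths are first order in A, so the instantaneous fraction to R is constant: dC_R/d(−C_A) = k₁/(k₁+k₂) = 0.3773.
C_R = 0.3773·(C_{A0}−C_A) = 0.3773×3.292 = 1.24 kmol/m³.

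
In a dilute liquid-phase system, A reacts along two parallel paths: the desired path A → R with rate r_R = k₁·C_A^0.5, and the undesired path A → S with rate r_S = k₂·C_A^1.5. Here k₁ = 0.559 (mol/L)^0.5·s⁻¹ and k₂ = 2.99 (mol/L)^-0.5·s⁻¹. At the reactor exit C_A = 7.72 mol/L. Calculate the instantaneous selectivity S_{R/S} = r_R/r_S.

S_{R/S} = r_R/r_S = (k₁·C_A^0.5)/(k₂·C_A^1.5) = (k₁/k₂)·C_A⁻¹.
= (0.559×7.720^0.5) / (2.99×7.720^1.5) = 1.553/64.14 = 0.0242.

0.0242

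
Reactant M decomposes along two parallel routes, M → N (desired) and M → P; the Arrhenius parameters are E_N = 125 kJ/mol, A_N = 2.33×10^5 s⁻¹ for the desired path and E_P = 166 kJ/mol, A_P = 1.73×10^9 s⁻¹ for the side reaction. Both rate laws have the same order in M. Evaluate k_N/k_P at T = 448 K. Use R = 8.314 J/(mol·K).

8.13

Since both paths have the same order in M, the concentration cancels and S_{N/P} = k_N/k_P = (A_N/A_P)·exp[(E_P−E_N)/(RT)].
(E_P−E_N)/(RT) = (166−125)×10³/(8.314×448) = 41000/3725 = 11.01.
k_N/k_P = (2.33×10^5/1.73×10^9)·exp(11.01) = 1.347×10^-4 × 60336 = 8.13.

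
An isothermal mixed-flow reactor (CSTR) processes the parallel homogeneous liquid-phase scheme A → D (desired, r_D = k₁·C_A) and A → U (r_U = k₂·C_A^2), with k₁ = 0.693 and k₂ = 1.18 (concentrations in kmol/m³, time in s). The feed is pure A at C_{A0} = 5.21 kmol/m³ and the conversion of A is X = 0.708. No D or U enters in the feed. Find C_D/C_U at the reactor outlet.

0.386

Exit C_A = C_{A0}(1−X) = 5.21×0.292 = 1.521 kmol/m³.
Rates in a CSTR are evaluated at the outlet concentration: r_D = 0.693×1.521 = 1.054, r_U = 1.18×1.521^2 = 2.731.
Overall selectivity = C_D/C_U = r_Dτ/(r_Uτ) = r_D/r_U = 0.386.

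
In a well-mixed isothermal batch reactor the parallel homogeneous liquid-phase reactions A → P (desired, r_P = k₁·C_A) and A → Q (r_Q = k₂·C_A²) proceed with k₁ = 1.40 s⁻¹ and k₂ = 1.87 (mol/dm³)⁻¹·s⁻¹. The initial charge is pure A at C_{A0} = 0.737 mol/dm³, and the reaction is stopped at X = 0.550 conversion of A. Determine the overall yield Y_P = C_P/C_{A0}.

C_A = C_{A0}(1−X) = 0.3316 mol/dm³.
Along a PFR/batch, dC_P/dC_A = −r_P/(r_P+r_Q) = −k₁/(k₁+k₂·C_A).
Integrating from C_{A0} to C_A: C_P = (1.40/1.87)·ln[(1.40+1.87·0.737)/(1.40+1.87·0.332)] = 0.7487·ln(2.778/2.020) = 0.2385 mol/dm³.
Y_P = C_P/C_{A0} = 0.2385/0.737 = 0.324.

0.324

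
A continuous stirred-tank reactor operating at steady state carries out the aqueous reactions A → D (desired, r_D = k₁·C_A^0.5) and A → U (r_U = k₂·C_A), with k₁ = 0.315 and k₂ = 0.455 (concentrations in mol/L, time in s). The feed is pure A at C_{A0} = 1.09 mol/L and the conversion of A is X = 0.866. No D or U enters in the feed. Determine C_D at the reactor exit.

0.608 mol/L

Exit C_A = C_{A0}(1−X) = 1.09×0.134 = 0.1461 mol/L.
Rates in a CSTR are evaluated at the outlet concentration: r_D = 0.315×0.1461^0.5 = 0.1204, r_U = 0.455×0.1461 = 0.06646.
Fraction of consumed A going to D: r_D/(r_D+r_U) = 0.6443.
C_D = 0.6443·C_{A0}·X = 0.6443×1.09×0.866 = 0.608 mol/L.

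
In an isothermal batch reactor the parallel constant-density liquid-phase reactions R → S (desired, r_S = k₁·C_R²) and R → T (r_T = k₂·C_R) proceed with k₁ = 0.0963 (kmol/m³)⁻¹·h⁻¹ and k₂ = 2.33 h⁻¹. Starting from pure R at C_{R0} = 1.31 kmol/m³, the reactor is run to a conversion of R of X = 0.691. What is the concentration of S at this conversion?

C_R = C_{R0}(1−X) = 0.4048 kmol/m³.
Along a PFR/batch, dC_T/dC_R = −r_T/(r_S+r_T) = −k₂/(k₂+k₁·C_R).
Integrating from C_{R0} to C_R: C_T = (2.33/0.0963)·ln[(2.33+0.0963·1.31)/(2.33+0.0963·0.405)] = 24.20·ln(2.456/2.369) = 0.8743 kmol/m³.
Then C_S = (C_{R0}−C_R) − C_T = 0.9052 − 0.8743 = 0.03088 kmol/m³.

0.0309 kmol/m³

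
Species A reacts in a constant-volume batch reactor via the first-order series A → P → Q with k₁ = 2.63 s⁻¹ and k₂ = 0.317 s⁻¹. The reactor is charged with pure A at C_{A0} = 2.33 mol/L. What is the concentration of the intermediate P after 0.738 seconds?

Solving the coupled first-order balances gives C_P(t) = [k₁/(k₂−k₁)]·C_{A0}·(e^(−k₁t) − e^(−k₂t)).
e^(−k₁t) = e^(−2.63×0.738) = e^(−1.941) = 0.1436; e^(−k₂t) = e^(−0.2339) = 0.7914.
C_P = 2.63×2.33/(0.317−2.63) × (0.1436−0.7914) = (-2.649)×(-0.6478) = 1.716 mol/L.

1.72 mol/L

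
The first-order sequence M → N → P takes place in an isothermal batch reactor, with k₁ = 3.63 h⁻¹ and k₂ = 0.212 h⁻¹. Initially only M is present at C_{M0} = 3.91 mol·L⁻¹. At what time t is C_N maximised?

The intermediate peaks when r₁ = r₂, i.e. k₁e^(−k₁t) = k₂e^(−k₂t), giving t_opt = ln(k₂/k₁)/(k₂−k₁).
= ln(0.212/3.63)/(0.212−3.63) = ln(0.05840)/-3.418 = -2.840/-3.418 = 0.831 h.

0.831 h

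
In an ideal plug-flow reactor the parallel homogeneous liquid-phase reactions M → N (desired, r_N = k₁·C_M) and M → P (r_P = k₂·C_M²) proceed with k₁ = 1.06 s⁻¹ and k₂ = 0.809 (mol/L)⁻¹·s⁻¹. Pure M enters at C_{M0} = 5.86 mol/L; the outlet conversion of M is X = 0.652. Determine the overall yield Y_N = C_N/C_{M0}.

C_M = C_{M0}(1−X) = 2.039 mol/L.
Along a PFR/batch, dC_N/dC_M = −r_N/(r_N+r_P) = −k₁/(k₁+k₂·C_M).
Integrating from C_{M0} to C_M: C_N = (1.06/0.809)·ln[(1.06+0.809·5.86)/(1.06+0.809·2.04)] = 1.310·ln(5.801/2.710) = 0.9973 mol/L.
Y_N = C_N/C_{M0} = 0.9973/5.86 = 0.170.

0.170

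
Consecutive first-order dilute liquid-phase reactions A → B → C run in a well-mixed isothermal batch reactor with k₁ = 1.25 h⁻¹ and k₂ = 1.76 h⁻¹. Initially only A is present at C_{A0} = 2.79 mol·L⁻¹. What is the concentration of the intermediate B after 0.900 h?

For first-order series with pure A initially, C_B(t) = k₁C_{A0}/(k₂−k₁)·(e^(−k₁t) − e^(−k₂t)).
e^(−k₁t) = e^(−1.25×0.900) = e^(−1.125) = 0.3247; e^(−k₂t) = e^(−1.584) = 0.2052.
C_B = 1.25×2.79/(1.76−1.25) × (0.3247−0.2052) = 6.838×0.1195 = 0.8172 mol·L⁻¹.

0.817 mol·L⁻¹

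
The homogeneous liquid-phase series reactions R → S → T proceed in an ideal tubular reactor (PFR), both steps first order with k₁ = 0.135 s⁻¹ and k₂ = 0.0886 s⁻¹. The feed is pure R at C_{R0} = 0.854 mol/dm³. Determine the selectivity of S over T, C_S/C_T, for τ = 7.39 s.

2.28

The intermediate concentration in a first-order A→B→C sequence is C_S = k₁C_{R0}(e^(−k₁τ) − e^(−k₂τ))/(k₂−k₁).
e^(−k₁τ) = e^(−0.135×7.39) = e^(−0.9977) = 0.3687; e^(−k₂τ) = e^(−0.6548) = 0.5196.
C_S = 0.135×0.854/(0.0886−0.135) × (0.3687−0.5196) = (-2.485)×(-0.1508) = 0.3748 mol/dm³.
C_R = C_{R0}e^(−k₁τ) = 0.3149 mol/dm³, so C_T = C_{R0}−C_R−C_S = 0.1643 mol/dm³; C_S/C_T = 2.28.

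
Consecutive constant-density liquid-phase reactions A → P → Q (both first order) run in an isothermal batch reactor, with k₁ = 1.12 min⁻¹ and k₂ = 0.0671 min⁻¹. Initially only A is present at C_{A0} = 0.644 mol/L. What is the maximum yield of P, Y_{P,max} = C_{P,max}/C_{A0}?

0.836

Evaluating C_P at t_opt = ln(k₂/k₁)/(k₂−k₁) gives C_{P,max}/C_{A0} = (k₁/k₂)^[k₂/(k₂−k₁)].
= (1.12/0.0671)^(0.0671/(0.0671−1.12)) = (16.69)^(-0.06373) = 0.8358.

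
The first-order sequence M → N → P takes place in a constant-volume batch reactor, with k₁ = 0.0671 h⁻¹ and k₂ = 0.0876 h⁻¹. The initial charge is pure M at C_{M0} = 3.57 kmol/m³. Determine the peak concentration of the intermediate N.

1.14 kmol/m³

At the optimum, C_{N,max}/C_{M0} = (k₁/k₂)^[k₂/(k₂−k₁)].
= (0.0671/0.0876)^(0.0876/(0.0876−0.0671)) = (0.7660)^(4.273) = 0.3201.
C_{N,max} = 0.3201×3.57 = 1.14 kmol/m³.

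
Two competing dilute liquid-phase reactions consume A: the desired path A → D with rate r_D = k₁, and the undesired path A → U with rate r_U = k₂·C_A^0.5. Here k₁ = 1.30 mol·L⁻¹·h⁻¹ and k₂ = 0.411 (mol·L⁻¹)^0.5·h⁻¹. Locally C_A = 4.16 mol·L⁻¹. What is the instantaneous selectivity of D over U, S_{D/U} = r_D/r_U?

1.55

S_{D/U} = r_D/r_U = (k₁)/(k₂·C_A^0.5) = (k₁/k₂)·C_A^-0.5.
= (1.30) / (0.411×4.160^0.5) = 1.300/0.8383 = 1.55.
The undesired path is higher order in A, so low C_A (CSTR or dilute feed) favours D.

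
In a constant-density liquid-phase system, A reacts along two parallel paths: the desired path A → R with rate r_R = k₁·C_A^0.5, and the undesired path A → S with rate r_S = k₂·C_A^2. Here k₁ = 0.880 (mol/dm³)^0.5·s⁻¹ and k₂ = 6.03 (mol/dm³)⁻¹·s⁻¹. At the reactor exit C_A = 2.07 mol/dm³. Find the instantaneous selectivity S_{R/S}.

S_{R/S} = r_R/r_S = (k₁·C_A^0.5)/(k₂·C_A^2) = (k₁/k₂)·C_A^-1.5.
= (0.880×2.070^0.5) / (6.03×2.070^2) = 1.266/25.84 = 0.0490.

0.0490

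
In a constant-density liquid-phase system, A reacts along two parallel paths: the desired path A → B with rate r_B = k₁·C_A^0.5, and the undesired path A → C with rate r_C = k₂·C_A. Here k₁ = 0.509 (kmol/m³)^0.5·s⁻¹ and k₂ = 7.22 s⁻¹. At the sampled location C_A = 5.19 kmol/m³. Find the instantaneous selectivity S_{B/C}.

0.0309

S_{B/C} = r_B/r_C = (k₁·C_A^0.5)/(k₂·C_A) = (k₁/k₂)·C_A^-0.5.
= (0.509×5.190^0.5) / (7.22×5.190) = 1.160/37.47 = 0.0309.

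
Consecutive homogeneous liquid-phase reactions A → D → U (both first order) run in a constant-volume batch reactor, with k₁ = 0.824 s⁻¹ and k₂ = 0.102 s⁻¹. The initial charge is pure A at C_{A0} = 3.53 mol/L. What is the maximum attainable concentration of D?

2.63 mol/L

For a first-order series the maximum intermediate yield is C_{D,max}/C_{A0} = (k₁/k₂)^[k₂/(k₂−k₁)].
= (0.824/0.102)^(0.102/(0.102−0.824)) = (8.078)^(-0.1413) = 0.7444.
C_{D,max} = 0.7444×3.53 = 2.63 mol/L.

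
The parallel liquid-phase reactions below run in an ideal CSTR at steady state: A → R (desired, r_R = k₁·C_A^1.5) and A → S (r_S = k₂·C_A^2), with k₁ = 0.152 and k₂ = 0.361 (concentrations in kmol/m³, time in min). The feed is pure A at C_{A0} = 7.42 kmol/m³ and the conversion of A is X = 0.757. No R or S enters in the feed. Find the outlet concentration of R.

Exit C_A = C_{A0}(1−X) = 7.42×0.243 = 1.803 kmol/m³.
In a CSTR the entire volume is at exit conditions, so r_R = 0.152×1.803^1.5 = 0.3680 and r_S = 0.361×1.803^2 = 1.174.
Fraction of consumed A going to R: r_R/(r_R+r_S) = 0.2387.
C_R = 0.2387·C_{A0}·X = 0.2387×7.42×0.757 = 1.34 kmol/m³.

1.34 kmol/m³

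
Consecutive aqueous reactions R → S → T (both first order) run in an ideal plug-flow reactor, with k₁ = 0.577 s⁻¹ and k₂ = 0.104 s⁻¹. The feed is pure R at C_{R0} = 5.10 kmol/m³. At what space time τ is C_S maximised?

3.62 s

For first-order series the maximum of C_S occurs at τ_opt = ln(k₂/k₁)/(k₂−k₁).
= ln(0.104/0.577)/(0.104−0.577) = ln(0.1802)/-0.4730 = -1.713/-0.4730 = 3.62 s.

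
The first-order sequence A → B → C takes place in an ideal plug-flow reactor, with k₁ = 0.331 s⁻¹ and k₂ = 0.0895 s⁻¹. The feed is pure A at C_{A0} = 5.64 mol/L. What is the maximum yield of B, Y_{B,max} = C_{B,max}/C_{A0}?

For a first-order series the maximum intermediate yield is C_{B,max}/C_{A0} = (k₁/k₂)^[k₂/(k₂−k₁)].
= (0.331/0.0895)^(0.0895/(0.0895−0.331)) = (3.698)^(-0.3706) = 0.6159.

0.616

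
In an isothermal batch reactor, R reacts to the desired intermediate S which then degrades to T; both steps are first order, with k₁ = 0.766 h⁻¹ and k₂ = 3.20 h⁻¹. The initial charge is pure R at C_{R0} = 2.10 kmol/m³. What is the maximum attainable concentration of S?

Evaluating C_S at t_opt = ln(k₂/k₁)/(k₂−k₁) gives C_{S,max}/C_{R0} = (k₁/k₂)^[k₂/(k₂−k₁)].
= (0.766/3.20)^(3.20/(3.20−0.766)) = (0.2394)^(1.315) = 0.1526.
C_{S,max} = 0.1526×2.10 = 0.321 kmol/m³.

0.321 kmol/m³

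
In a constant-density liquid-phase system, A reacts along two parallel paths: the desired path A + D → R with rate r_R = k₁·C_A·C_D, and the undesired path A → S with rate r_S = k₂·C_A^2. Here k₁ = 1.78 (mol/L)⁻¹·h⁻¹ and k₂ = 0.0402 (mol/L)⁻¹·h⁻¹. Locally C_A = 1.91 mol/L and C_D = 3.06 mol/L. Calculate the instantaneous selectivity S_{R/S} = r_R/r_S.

S_{R/S} = r_R/r_S = (k₁·C_A·C_D)/(k₂·C_A^2) = (k₁/k₂)·C_A⁻¹·C_D.
= (1.78×1.910×3.060) / (0.0402×1.910^2) = 10.40/0.1467 = 70.9.

70.9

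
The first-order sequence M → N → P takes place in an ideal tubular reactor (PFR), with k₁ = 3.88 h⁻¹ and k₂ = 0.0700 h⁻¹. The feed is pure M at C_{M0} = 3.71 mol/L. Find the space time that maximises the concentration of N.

For first-order series the maximum of C_N occurs at τ_opt = ln(k₂/k₁)/(k₂−k₁).
= ln(0.0700/3.88)/(0.0700−3.88) = ln(0.01804)/-3.810 = -4.015/-3.810 = 1.05 h.

1.05 h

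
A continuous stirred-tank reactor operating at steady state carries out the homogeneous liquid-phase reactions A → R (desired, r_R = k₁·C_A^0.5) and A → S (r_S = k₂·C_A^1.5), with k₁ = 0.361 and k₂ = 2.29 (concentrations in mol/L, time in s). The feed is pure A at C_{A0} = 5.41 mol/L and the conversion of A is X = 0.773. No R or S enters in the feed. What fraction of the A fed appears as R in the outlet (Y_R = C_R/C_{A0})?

0.0879

Exit C_A = C_{A0}(1−X) = 5.41×0.227 = 1.228 mol/L.
A CSTR operates uniformly at the exit composition, giving r_R = 0.4001 and r_S = 3.117 (each k·C_A^n at C_A = 1.228).
Fraction of consumed A going to R: r_R/(r_R+r_S) = 0.1138.
C_R = 0.1138·C_{A0}·X = 0.1138×5.41×0.773 = 0.476 mol/L; Y_R = C_R/C_{A0} = 0.0879.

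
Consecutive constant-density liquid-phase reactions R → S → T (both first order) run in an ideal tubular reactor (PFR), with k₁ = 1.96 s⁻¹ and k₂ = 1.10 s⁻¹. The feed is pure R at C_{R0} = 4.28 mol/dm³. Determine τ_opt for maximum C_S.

Setting dC_S/dτ = 0 gives τ_opt = ln(k₂/k₁)/(k₂−k₁).
= ln(1.10/1.96)/(1.10−1.96) = ln(0.5612)/-0.8600 = -0.5776/-0.8600 = 0.672 s.

0.672 s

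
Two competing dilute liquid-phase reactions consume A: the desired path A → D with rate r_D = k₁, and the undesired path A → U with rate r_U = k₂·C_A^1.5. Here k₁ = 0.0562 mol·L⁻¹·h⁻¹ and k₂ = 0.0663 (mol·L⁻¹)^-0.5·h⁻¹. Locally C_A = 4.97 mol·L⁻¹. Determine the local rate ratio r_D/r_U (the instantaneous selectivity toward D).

S_{D/U} = r_D/r_U = (k₁)/(k₂·C_A^1.5) = (k₁/k₂)·C_A^-1.5.
= (0.0562) / (0.0663×4.970^1.5) = 0.05620/0.7346 = 0.0765.

0.0765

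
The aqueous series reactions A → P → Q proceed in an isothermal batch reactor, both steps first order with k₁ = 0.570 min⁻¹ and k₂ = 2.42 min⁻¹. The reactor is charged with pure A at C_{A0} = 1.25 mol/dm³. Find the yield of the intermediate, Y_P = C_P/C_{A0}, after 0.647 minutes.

Solving the coupled first-order balances gives C_P(t) = [k₁/(k₂−k₁)]·C_{A0}·(e^(−k₁t) − e^(−k₂t)).
e^(−k₁t) = e^(−0.570×0.647) = e^(−0.3688) = 0.6916; e^(−k₂t) = e^(−1.566) = 0.2089.
C_P = 0.570×1.25/(2.42−0.570) × (0.6916−0.2089) = 0.3851×0.4826 = 0.1859 mol/dm³.
Y_P = C_P/C_{A0} = 0.1859/1.25 = 0.149.

0.149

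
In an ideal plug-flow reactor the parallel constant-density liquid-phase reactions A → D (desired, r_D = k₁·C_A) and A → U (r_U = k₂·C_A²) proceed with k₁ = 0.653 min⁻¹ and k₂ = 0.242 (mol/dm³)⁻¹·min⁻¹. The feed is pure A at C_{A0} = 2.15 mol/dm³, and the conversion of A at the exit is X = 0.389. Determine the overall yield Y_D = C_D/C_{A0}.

C_A = C_{A0}(1−X) = 1.314 mol/dm³.
Along a PFR/batch, dC_D/dC_A = −r_D/(r_D+r_U) = −k₁/(k₁+k₂·C_A).
Integrating from C_{A0} to C_A: C_D = (0.653/0.242)·ln[(0.653+0.242·2.15)/(0.653+0.242·1.31)] = 2.698·ln(1.173/0.9709) = 0.5109 mol/dm³.
Y_D = C_D/C_{A0} = 0.5109/2.15 = 0.238.

0.238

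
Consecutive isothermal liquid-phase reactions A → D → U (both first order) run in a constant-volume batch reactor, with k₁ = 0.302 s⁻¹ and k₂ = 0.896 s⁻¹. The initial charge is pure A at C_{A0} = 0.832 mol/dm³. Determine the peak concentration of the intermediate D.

0.161 mol/dm³

For a first-order series the maximum intermediate yield is C_{D,max}/C_{A0} = (k₁/k₂)^[k₂/(k₂−k₁)].
= (0.302/0.896)^(0.896/(0.896−0.302)) = (0.3371)^(1.508) = 0.1939.
C_{D,max} = 0.1939×0.832 = 0.161 mol/dm³.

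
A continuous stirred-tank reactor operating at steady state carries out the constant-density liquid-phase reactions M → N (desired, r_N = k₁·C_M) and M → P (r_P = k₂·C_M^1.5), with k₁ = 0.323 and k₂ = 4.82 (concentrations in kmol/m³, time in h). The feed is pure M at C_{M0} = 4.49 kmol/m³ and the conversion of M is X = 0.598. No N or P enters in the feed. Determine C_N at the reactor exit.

0.128 kmol/m³

Exit C_M = C_{M0}(1−X) = 4.49×0.402 = 1.805 kmol/m³.
In a CSTR the entire volume is at exit conditions, so r_N = 0.323×1.805 = 0.5830 and r_P = 4.82×1.805^1.5 = 11.69.
Fraction of consumed M going to N: r_N/(r_N+r_P) = 0.04751.
C_N = 0.04751·C_{M0}·X = 0.04751×4.49×0.598 = 0.128 kmol/m³.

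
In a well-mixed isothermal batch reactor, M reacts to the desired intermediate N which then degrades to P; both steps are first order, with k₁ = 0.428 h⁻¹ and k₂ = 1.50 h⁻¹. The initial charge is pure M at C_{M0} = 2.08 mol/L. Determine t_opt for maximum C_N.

1.17 h

For first-order series the maximum of C_N occurs at t_opt = ln(k₂/k₁)/(k₂−k₁).
= ln(1.50/0.428)/(1.50−0.428) = ln(3.505)/1.072 = 1.254/1.072 = 1.17 h.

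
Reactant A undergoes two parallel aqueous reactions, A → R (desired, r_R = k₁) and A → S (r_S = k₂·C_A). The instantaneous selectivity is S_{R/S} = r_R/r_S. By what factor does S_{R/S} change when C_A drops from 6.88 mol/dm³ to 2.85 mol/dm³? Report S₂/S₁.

S_{R/S} = (k₁/k₂)·C_A⁻¹, so S₂/S₁ = (C_{A,2}/C_{A,1})⁻¹.
= 6.88/2.85 = 2.41.

2.41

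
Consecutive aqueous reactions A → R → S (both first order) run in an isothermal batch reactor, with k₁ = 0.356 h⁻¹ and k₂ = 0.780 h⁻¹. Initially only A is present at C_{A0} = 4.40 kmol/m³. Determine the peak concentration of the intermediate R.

1.04 kmol/m³

At the optimum, C_{R,max}/C_{A0} = (k₁/k₂)^[k₂/(k₂−k₁)].
= (0.356/0.780)^(0.780/(0.780−0.356)) = (0.4564)^(1.840) = 0.2362.
C_{R,max} = 0.2362×4.40 = 1.04 kmol/m³.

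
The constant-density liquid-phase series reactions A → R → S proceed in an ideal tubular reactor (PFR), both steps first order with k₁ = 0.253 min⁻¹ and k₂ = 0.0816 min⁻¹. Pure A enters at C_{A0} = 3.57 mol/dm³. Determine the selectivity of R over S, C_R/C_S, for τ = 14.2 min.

For first-order series with pure A initially, C_R(τ) = k₁C_{A0}/(k₂−k₁)·(e^(−k₁τ) − e^(−k₂τ)).
e^(−k₁τ) = e^(−0.253×14.2) = e^(−3.593) = 0.02753; e^(−k₂τ) = e^(−1.159) = 0.3139.
C_R = 0.253×3.57/(0.0816−0.253) × (0.02753−0.3139) = (-5.270)×(-0.2864) = 1.509 mol/dm³.
C_A = C_{A0}e^(−k₁τ) = 0.09827 mol/dm³, so C_S = C_{A0}−C_A−C_R = 1.963 mol/dm³; C_R/C_S = 0.769.

0.769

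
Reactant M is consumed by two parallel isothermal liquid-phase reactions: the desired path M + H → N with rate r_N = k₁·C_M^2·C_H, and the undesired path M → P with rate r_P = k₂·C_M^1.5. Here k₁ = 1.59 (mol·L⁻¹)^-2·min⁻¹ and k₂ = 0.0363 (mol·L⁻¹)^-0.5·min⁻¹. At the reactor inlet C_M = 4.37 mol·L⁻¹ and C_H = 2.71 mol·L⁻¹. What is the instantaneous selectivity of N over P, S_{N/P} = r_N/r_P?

248

S_{N/P} = r_N/r_P = (k₁·C_M^2·C_H)/(k₂·C_M^1.5) = (k₁/k₂)·C_M^0.5·C_H.
= (1.59×4.370^2×2.710) / (0.0363×4.370^1.5) = 82.29/0.3316 = 248.
Since the desired path is higher order in M, keeping C_M high (PFR or concentrated feed) favours N.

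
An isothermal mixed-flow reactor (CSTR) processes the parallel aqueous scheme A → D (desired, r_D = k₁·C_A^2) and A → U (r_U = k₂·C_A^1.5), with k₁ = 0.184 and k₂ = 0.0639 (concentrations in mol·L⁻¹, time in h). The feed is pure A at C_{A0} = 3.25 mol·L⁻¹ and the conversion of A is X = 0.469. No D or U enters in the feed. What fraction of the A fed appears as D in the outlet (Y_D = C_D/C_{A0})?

Exit C_A = C_{A0}(1−X) = 3.25×0.531 = 1.726 mol·L⁻¹.
Rates in a CSTR are evaluated at the outlet concentration: r_D = 0.184×1.726^2 = 0.5480, r_U = 0.0639×1.726^1.5 = 0.1449.
Fraction of consumed A going to D: r_D/(r_D+r_U) = 0.7909.
C_D = 0.7909·C_{A0}·X = 0.7909×3.25×0.469 = 1.21 mol·L⁻¹; Y_D = C_D/C_{A0} = 0.371.

0.371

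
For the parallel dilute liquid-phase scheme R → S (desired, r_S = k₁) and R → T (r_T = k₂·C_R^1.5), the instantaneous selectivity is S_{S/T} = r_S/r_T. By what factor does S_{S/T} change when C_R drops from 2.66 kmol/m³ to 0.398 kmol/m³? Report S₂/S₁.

S_{S/T} = (k₁/k₂)·C_R^-1.5, so S₂/S₁ = (C_{R,2}/C_{R,1})^-1.5.
= (0.398/2.66)^(-1.5) = (0.1496)^(-1.5) = 17.3.
Selectivity toward S rises as C_R falls — low-concentration operation is favoured.

17.3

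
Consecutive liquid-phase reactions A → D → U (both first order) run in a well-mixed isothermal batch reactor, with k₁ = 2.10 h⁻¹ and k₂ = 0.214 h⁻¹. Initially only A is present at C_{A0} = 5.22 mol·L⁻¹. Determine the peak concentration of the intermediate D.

For a first-order series the maximum intermediate yield is C_{D,max}/C_{A0} = (k₁/k₂)^[k₂/(k₂−k₁)].
= (2.10/0.214)^(0.214/(0.214−2.10)) = (9.813)^(-0.1135) = 0.7717.
C_{D,max} = 0.7717×5.22 = 4.03 mol·L⁻¹.

4.03 mol·L⁻¹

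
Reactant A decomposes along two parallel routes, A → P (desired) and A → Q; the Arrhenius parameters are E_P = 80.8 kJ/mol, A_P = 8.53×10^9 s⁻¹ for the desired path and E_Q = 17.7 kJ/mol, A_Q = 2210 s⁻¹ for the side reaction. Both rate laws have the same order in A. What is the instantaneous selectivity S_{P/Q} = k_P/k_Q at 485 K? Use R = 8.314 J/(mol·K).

k_P/k_Q = (A_P/A_Q)·exp[−(E_P−E_Q)/(RT)] = (A_P/A_Q)·exp[(E_Q−E_P)/(RT)].
(E_Q−E_P)/(RT) = (17.7−80.8)×10³/(8.314×485) = -63100/4032 = -15.65.
k_P/k_Q = (8.53×10^9/2210)·exp(-15.65) = 3.860×10^6 × 1.599×10^-7 = 0.617.
Since E_P > E_Q, raising the temperature improves selectivity toward P.

0.617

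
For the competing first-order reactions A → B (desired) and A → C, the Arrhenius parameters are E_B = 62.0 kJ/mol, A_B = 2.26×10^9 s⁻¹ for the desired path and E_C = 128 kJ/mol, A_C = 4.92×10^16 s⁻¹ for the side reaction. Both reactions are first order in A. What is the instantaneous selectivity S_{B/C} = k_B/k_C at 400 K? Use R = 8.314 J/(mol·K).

k_B/k_C = (A_B/A_C)·exp[−(E_B−E_C)/(RT)] = (A_B/A_C)·exp[(E_C−E_B)/(RT)].
(E_C−E_B)/(RT) = (128−62.0)×10³/(8.314×400) = 66000/3326 = 19.85.
k_B/k_C = (2.26×10^9/4.92×10^16)·exp(19.85) = 4.593×10^-8 × 4.159×10^8 = 19.1.

19.1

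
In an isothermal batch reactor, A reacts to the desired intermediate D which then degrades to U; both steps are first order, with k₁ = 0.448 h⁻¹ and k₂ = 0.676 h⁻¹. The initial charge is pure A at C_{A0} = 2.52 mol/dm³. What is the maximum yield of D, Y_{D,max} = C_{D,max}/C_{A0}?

At the optimum, C_{D,max}/C_{A0} = (k₁/k₂)^[k₂/(k₂−k₁)].
= (0.448/0.676)^(0.676/(0.676−0.448)) = (0.6627)^(2.965) = 0.2953.

0.295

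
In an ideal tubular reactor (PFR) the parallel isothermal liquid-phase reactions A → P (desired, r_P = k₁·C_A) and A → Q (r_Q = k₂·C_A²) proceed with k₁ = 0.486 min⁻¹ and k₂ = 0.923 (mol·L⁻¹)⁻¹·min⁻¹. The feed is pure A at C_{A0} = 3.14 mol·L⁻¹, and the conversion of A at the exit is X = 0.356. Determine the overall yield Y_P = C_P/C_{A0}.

0.0610

C_A = C_{A0}(1−X) = 2.022 mol·L⁻¹.
Along a PFR/batch, dC_P/dC_A = −r_P/(r_P+r_Q) = −k₁/(k₁+k₂·C_A).
Integrating from C_{A0} to C_A: C_P = (0.486/0.923)·ln[(0.486+0.923·3.14)/(0.486+0.923·2.02)] = 0.5265·ln(3.384/2.352) = 0.1915 mol·L⁻¹.
Y_P = C_P/C_{A0} = 0.1915/3.14 = 0.0610.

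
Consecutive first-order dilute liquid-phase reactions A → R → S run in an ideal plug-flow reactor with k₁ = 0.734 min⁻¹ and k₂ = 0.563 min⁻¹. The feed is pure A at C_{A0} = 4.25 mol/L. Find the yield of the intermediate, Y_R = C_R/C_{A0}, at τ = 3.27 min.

0.292

For first-order series with pure A initially, C_R(τ) = k₁C_{A0}/(k₂−k₁)·(e^(−k₁τ) − e^(−k₂τ)).
e^(−k₁τ) = e^(−0.734×3.27) = e^(−2.400) = 0.09070; e^(−k₂τ) = e^(−1.841) = 0.1587.
C_R = 0.734×4.25/(0.563−0.734) × (0.09070−0.1587) = (-18.24)×(-0.06796) = 1.240 mol/L.
Y_R = C_R/C_{A0} = 1.240/4.25 = 0.292.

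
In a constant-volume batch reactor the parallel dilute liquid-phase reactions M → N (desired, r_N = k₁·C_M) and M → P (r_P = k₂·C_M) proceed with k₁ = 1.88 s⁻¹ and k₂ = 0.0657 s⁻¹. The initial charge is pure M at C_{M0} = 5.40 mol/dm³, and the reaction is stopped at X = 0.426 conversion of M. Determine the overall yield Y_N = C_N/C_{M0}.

0.412

C_M = C_{M0}(1−X) = 3.100 mol/dm³.
Both paths are first order in M, so the instantaneous fraction to N is constant: dC_N/d(−C_M) = k₁/(k₁+k₂) = 0.9662.
C_N = 0.9662·(C_{M0}−C_M) = 0.9662×2.300 = 2.22 mol/dm³.
Y_N = C_N/C_{M0} = 2.223/5.40 = 0.412.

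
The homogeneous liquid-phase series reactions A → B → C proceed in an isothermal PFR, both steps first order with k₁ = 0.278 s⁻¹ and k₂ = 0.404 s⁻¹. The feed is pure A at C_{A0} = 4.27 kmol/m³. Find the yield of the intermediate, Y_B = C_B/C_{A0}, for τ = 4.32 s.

0.279

The intermediate concentration in a first-order A→B→C sequence is C_B = k₁C_{A0}(e^(−k₁τ) − e^(−k₂τ))/(k₂−k₁).
e^(−k₁τ) = e^(−0.278×4.32) = e^(−1.201) = 0.3009; e^(−k₂τ) = e^(−1.745) = 0.1746.
C_B = 0.278×4.27/(0.404−0.278) × (0.3009−0.1746) = 9.421×0.1263 = 1.190 kmol/m³.
Y_B = C_B/C_{A0} = 1.190/4.27 = 0.279.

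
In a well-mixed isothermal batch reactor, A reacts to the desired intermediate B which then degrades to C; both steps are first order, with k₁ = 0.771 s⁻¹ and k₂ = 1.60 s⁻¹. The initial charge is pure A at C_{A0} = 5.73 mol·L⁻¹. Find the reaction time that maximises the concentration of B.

0.881 s

For first-order series the maximum of C_B occurs at t_opt = ln(k₂/k₁)/(k₂−k₁).
= ln(1.60/0.771)/(1.60−0.771) = ln(2.075)/0.8290 = 0.7301/0.8290 = 0.881 s.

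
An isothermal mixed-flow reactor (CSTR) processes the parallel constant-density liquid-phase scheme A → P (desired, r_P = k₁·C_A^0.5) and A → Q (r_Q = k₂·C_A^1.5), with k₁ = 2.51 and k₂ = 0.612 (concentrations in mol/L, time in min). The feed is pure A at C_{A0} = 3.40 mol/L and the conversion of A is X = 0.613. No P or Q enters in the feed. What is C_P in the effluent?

Exit C_A = C_{A0}(1−X) = 3.40×0.387 = 1.316 mol/L.
Rates in a CSTR are evaluated at the outlet concentration: r_P = 2.51×1.316^0.5 = 2.879, r_Q = 0.612×1.316^1.5 = 0.9237.
Fraction of consumed A going to P: r_P/(r_P+r_Q) = 0.7571.
C_P = 0.7571·C_{A0}·X = 0.7571×3.40×0.613 = 1.58 mol/L.

1.58 mol/L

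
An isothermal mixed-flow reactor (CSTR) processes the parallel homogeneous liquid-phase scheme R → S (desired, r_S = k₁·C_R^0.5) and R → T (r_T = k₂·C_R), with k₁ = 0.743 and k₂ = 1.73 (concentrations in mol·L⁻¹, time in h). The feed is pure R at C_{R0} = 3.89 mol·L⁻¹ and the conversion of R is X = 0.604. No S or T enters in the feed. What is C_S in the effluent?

0.604 mol·L⁻¹

Exit C_R = C_{R0}(1−X) = 3.89×0.396 = 1.540 mol·L⁻¹.
A CSTR operates uniformly at the exit composition, giving r_S = 0.9222 and r_T = 2.665 (each k·C_R^n at C_R = 1.540).
Fraction of consumed R going to S: r_S/(r_S+r_T) = 0.2571.
C_S = 0.2571·C_{R0}·X = 0.2571×3.89×0.604 = 0.604 mol·L⁻¹.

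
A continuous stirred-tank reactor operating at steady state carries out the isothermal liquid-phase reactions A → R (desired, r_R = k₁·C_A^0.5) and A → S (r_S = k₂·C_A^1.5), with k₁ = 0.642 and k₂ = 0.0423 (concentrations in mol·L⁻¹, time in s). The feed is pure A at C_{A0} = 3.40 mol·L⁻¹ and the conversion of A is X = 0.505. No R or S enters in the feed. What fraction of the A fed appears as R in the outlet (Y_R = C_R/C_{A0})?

Exit C_A = C_{A0}(1−X) = 3.40×0.495 = 1.683 mol·L⁻¹.
Rates in a CSTR are evaluated at the outlet concentration: r_R = 0.642×1.683^0.5 = 0.8329, r_S = 0.0423×1.683^1.5 = 0.09236.
Fraction of consumed A going to R: r_R/(r_R+r_S) = 0.9002.
C_R = 0.9002·C_{A0}·X = 0.9002×3.40×0.505 = 1.55 mol·L⁻¹; Y_R = C_R/C_{A0} = 0.455.

0.455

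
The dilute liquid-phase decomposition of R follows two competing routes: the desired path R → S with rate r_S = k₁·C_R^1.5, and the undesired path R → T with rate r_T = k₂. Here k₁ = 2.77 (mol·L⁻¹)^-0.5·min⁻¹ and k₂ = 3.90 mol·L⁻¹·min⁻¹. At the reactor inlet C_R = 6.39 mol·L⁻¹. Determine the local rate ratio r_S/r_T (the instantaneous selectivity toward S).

11.5

S_{S/T} = r_S/r_T = (k₁·C_R^1.5)/(k₂) = (k₁/k₂)·C_R^1.5.
= (2.77×6.390^1.5) / (3.90) = 44.74/3.900 = 11.5.
Since the desired path is higher order in R, keeping C_R high (PFR or concentrated feed) favours S.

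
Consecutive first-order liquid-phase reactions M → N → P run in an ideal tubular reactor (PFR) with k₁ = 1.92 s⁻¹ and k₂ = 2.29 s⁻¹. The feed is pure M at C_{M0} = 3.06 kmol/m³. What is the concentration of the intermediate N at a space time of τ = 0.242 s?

The intermediate concentration in a first-order A→B→C sequence is C_N = k₁C_{M0}(e^(−k₁τ) − e^(−k₂τ))/(k₂−k₁).
e^(−k₁τ) = e^(−1.92×0.242) = e^(−0.4646) = 0.6284; e^(−k₂τ) = e^(−0.5542) = 0.5745.
C_N = 1.92×3.06/(2.29−1.92) × (0.6284−0.5745) = 15.88×0.05382 = 0.8546 kmol/m³.

0.855 kmol/m³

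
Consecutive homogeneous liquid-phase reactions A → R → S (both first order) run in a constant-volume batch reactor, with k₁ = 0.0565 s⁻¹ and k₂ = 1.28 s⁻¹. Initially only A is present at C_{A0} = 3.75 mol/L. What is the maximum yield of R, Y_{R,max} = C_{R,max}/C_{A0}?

0.0382

At the optimum, C_{R,max}/C_{A0} = (k₁/k₂)^[k₂/(k₂−k₁)].
= (0.0565/1.28)^(1.28/(1.28−0.0565)) = (0.04414)^(1.046) = 0.03822.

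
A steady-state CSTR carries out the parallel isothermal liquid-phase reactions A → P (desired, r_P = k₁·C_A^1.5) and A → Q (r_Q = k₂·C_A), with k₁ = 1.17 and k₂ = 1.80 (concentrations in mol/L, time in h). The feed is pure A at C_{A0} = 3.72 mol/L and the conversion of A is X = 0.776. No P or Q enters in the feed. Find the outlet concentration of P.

Exit C_A = C_{A0}(1−X) = 3.72×0.224 = 0.8333 mol/L.
Rates in a CSTR are evaluated at the outlet concentration: r_P = 1.17×0.8333^1.5 = 0.8900, r_Q = 1.80×0.8333 = 1.500.
Fraction of consumed A going to P: r_P/(r_P+r_Q) = 0.3724.
C_P = 0.3724·C_{A0}·X = 0.3724×3.72×0.776 = 1.07 mol/L.

1.07 mol/L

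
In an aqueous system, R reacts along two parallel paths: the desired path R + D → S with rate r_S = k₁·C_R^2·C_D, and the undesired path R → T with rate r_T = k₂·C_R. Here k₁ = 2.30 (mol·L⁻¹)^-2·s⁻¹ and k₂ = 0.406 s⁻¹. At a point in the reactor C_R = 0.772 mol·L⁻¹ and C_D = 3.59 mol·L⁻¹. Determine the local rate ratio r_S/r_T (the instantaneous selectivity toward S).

15.7

S_{S/T} = r_S/r_T = (k₁·C_R^2·C_D)/(k₂·C_R) = (k₁/k₂)·C_R·C_D.
= (2.30×0.7720^2×3.590) / (0.406×0.7720) = 4.921/0.3134 = 15.7.
Since the desired path is higher order in R, keeping C_R high (PFR or concentrated feed) favours S.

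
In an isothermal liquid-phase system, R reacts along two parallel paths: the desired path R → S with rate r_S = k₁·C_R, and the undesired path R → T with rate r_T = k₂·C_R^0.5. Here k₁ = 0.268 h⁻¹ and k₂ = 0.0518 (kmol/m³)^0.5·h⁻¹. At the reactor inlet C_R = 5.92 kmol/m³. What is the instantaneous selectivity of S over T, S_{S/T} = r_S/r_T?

12.6

S_{S/T} = r_S/r_T = (k₁·C_R)/(k₂·C_R^0.5) = (k₁/k₂)·C_R^0.5.
= (0.268×5.920) / (0.0518×5.920^0.5) = 1.587/0.1260 = 12.6.
Since the desired path is higher order in R, keeping C_R high (PFR or concentrated feed) favours S.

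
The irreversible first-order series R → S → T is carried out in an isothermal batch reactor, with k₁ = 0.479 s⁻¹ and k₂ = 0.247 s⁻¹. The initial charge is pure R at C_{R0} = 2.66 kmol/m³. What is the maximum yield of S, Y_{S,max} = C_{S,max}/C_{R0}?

For a first-order series the maximum intermediate yield is C_{S,max}/C_{R0} = (k₁/k₂)^[k₂/(k₂−k₁)].
= (0.479/0.247)^(0.247/(0.247−0.479)) = (1.939)^(-1.065) = 0.4940.

0.494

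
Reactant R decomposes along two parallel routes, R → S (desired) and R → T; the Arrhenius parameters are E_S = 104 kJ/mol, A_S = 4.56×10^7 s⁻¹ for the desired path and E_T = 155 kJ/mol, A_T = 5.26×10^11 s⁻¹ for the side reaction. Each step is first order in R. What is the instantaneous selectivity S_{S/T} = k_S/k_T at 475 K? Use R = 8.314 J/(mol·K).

Since both paths have the same order in R, the concentration cancels and S_{S/T} = k_S/k_T = (A_S/A_T)·exp[(E_T−E_S)/(RT)].
(E_T−E_S)/(RT) = (155−104)×10³/(8.314×475) = 51000/3949 = 12.91.
k_S/k_T = (4.56×10^7/5.26×10^11)·exp(12.91) = 8.669×10^-5 × 4.060×10^5 = 35.2.

35.2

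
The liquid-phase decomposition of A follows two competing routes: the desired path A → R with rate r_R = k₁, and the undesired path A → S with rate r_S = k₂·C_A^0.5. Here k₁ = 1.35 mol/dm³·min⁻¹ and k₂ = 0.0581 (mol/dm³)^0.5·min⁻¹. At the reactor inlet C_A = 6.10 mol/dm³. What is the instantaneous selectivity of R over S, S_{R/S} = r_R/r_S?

9.41

S_{R/S} = r_R/r_S = (k₁)/(k₂·C_A^0.5) = (k₁/k₂)·C_A^-0.5.
= (1.35) / (0.0581×6.100^0.5) = 1.350/0.1435 = 9.41.
The undesired path is higher order in A, so low C_A (CSTR or dilute feed) favours R.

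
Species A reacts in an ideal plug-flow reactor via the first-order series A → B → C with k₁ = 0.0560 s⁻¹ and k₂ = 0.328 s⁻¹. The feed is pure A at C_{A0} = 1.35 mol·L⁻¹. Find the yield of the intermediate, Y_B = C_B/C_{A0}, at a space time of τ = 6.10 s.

0.118

For first-order series with pure A initially, C_B(τ) = k₁C_{A0}/(k₂−k₁)·(e^(−k₁τ) − e^(−k₂τ)).
e^(−k₁τ) = e^(−0.0560×6.10) = e^(−0.3416) = 0.7106; e^(−k₂τ) = e^(−2.001) = 0.1352.
C_B = 0.0560×1.35/(0.328−0.0560) × (0.7106−0.1352) = 0.2779×0.5754 = 0.1599 mol·L⁻¹.
Y_B = C_B/C_{A0} = 0.1599/1.35 = 0.118.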